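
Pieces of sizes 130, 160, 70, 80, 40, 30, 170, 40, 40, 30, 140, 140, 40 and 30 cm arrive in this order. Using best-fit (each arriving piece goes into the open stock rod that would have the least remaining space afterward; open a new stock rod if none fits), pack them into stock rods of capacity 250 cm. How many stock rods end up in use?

  130 → stock rod 1 (new)  [load 130/250]
  160 → stock rod 2 (new)  [load 160/250]
  70 → stock rod 2  [load 230/250]
  80 → stock rod 1  [load 210/250]
  40 → stock rod 1  [load 250/250]
  30 → stock rod 3 (new)  [load 30/250]
  170 → stock rod 3  [load 200/250]
  40 → stock rod 3  [load 240/250]
  40 → stock rod 4 (new)  [load 40/250]
  30 → stock rod 4  [load 70/250]
  140 → stock rod 4  [load 210/250]
  140 → stock rod 5 (new)  [load 140/250]
  40 → stock rod 4  [load 250/250]
  30 → stock rod 5  [load 170/250]
5 stock rods opened.

5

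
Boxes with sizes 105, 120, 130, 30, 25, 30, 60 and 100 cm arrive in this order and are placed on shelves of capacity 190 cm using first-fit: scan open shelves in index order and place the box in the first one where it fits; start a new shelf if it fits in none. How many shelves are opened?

  105 → shelf 1 (new)  [load 105/190]
  120 → shelf 2 (new)  [load 120/190]
  130 → shelf 3 (new)  [load 130/190]
  30 → shelf 1  [load 135/190]
  25 → shelf 1  [load 160/190]
  30 → shelf 1  [load 190/190]
  60 → shelf 2  [load 180/190]
  100 → shelf 4 (new)  [load 100/190]
4 shelves opened.

4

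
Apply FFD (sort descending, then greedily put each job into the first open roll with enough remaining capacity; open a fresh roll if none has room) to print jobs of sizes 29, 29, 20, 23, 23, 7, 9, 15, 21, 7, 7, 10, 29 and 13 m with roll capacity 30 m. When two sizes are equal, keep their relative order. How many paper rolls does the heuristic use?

Sorted descending: 29, 29, 29, 23, 23, 21, 20, 15, 13, 10, 9, 7, 7, 7.
  29 → roll 1 (new)  [load 29/30]
  29 → roll 2 (new)  [load 29/30]
  29 → roll 3 (new)  [load 29/30]
  23 → roll 4 (new)  [load 23/30]
  23 → roll 5 (new)  [load 23/30]
  21 → roll 6 (new)  [load 21/30]
  20 → roll 7 (new)  [load 20/30]
  15 → roll 8 (new)  [load 15/30]
  13 → roll 8  [load 28/30]
  10 → roll 7  [load 30/30]
  9 → roll 6  [load 30/30]
  7 → roll 4  [load 30/30]
  7 → roll 5  [load 30/30]
  7 → roll 9 (new)  [load 7/30]
9 paper rolls opened.

9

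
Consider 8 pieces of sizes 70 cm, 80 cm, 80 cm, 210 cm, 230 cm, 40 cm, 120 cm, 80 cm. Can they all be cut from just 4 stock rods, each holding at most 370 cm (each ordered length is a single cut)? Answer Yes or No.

Yes

A valid assignment using 3 stock rods:
  stock rod 1: 230 + 120 = 350
  stock rod 2: 210 + 80 + 80 = 370
  stock rod 3: 80 + 70 + 40 = 190
That uses only 3 ≤ 4, so 4 stock rods are enough.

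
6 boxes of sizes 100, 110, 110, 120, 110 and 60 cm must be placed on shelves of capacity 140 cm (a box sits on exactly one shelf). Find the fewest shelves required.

6

Total = 120 + 110 + 110 + 110 + 100 + 60 = 610 cm.
Lower bound: ⌈610/140⌉ = 5 shelves.
A packing using 6 shelves:
  shelf 1: 120 = 120
  shelf 2: 110 = 110
  shelf 3: 110 = 110
  shelf 4: 110 = 110
  shelf 5: 100 = 100
  shelf 6: 60 = 60
No arrangement into 5 shelves stays within capacity, so 6 is optimal.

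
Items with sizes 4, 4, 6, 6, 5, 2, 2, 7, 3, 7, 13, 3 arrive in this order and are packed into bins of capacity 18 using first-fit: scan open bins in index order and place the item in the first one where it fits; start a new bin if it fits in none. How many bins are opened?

  4 → bin 1 (new)  [load 4/18]
  4 → bin 1  [load 8/18]
  6 → bin 1  [load 14/18]
  6 → bin 2 (new)  [load 6/18]
  5 → bin 2  [load 11/18]
  2 → bin 1  [load 16/18]
  2 → bin 1  [load 18/18]
  7 → bin 2  [load 18/18]
  3 → bin 3 (new)  [load 3/18]
  7 → bin 3  [load 10/18]
  13 → bin 4 (new)  [load 13/18]
  3 → bin 3  [load 13/18]
4 bins opened.

4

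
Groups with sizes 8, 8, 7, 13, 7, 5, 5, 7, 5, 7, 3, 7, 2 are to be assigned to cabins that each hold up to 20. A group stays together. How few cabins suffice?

Total = 13 + 8 + 8 + 7 + 7 + 7 + 7 + 7 + 5 + 5 + 5 + 3 + 2 = 84.
Lower bound: ⌈84/20⌉ = 5 cabins.
A packing using 5 cabins:
  cabin 1: 13 + 7 = 20
  cabin 2: 8 + 8 + 3 = 19
  cabin 3: 7 + 7 + 5 = 19
  cabin 4: 7 + 7 + 5 = 19
  cabin 5: 5 + 2 = 7
This matches the lower bound, so 5 is optimal.

5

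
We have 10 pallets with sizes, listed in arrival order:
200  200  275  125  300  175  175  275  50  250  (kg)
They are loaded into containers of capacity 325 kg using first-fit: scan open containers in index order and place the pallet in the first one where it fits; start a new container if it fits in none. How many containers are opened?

  200 → container 1 (new)  [load 200/325]
  200 → container 2 (new)  [load 200/325]
  275 → container 3 (new)  [load 275/325]
  125 → container 1  [load 325/325]
  300 → container 4 (new)  [load 300/325]
  175 → container 5 (new)  [load 175/325]
  175 → container 6 (new)  [load 175/325]
  275 → container 7 (new)  [load 275/325]
  50 → container 2  [load 250/325]
  250 → container 8 (new)  [load 250/325]
8 containers opened.

8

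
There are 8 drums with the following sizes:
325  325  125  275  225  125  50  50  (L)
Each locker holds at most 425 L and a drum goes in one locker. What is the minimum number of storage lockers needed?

4

Total = 325 + 325 + 275 + 225 + 125 + 125 + 50 + 50 = 1500 L.
Lower bound: ⌈1500/425⌉ = 4 storage lockers.
A packing using 4 storage lockers:
  locker 1: 325 + 50 + 50 = 425
  locker 2: 325 = 325
  locker 3: 275 + 125 = 400
  locker 4: 225 + 125 = 350
This matches the lower bound, so 4 is optimal.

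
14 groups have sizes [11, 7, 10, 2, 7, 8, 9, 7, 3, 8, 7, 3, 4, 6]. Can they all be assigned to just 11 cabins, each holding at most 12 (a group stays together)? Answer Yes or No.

Yes

A valid assignment using 10 cabins:
  cabin 1: 11 = 11
  cabin 2: 10 + 2 = 12
  cabin 3: 9 + 3 = 12
  cabin 4: 8 + 4 = 12
  cabin 5: 8 + 3 = 11
  cabin 6: 7 = 7
  cabin 7: 7 = 7
  cabin 8: 7 = 7
  cabin 9: 7 = 7
  cabin 10: 6 = 6
That uses only 10 ≤ 11, so 11 cabins are enough.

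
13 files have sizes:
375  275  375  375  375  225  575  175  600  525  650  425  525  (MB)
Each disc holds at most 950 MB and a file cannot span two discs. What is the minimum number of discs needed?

6

Total = 650 + 600 + 575 + 525 + 525 + 425 + 375 + 375 + 375 + 375 + 275 + 225 + 175 = 5475 MB.
Lower bound: ⌈5475/950⌉ = 6 discs.
A packing using 6 discs:
  disc 1: 650 + 275 = 925
  disc 2: 600 + 225 = 825
  disc 3: 575 + 375 = 950
  disc 4: 525 + 425 = 950
  disc 5: 525 + 375 = 900
  disc 6: 375 + 375 + 175 = 925
This matches the lower bound, so 6 is optimal.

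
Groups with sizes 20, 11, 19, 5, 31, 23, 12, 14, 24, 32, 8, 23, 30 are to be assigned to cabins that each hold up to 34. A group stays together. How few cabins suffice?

8

Total = 32 + 31 + 30 + 24 + 23 + 23 + 20 + 19 + 14 + 12 + 11 + 8 + 5 = 252.
Lower bound: ⌈252/34⌉ = 8 cabins.
A packing using 8 cabins:
  cabin 1: 32 = 32
  cabin 2: 31 = 31
  cabin 3: 30 = 30
  cabin 4: 24 + 8 = 32
  cabin 5: 23 + 11 = 34
  cabin 6: 23 + 5 = 28
  cabin 7: 20 + 14 = 34
  cabin 8: 19 + 12 = 31
This matches the lower bound, so 8 is optimal.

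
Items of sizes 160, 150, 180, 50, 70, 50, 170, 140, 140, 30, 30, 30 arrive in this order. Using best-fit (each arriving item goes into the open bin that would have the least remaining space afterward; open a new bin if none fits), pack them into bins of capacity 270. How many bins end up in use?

  160 → bin 1 (new)  [load 160/270]
  150 → bin 2 (new)  [load 150/270]
  180 → bin 3 (new)  [load 180/270]
  50 → bin 3  [load 230/270]
  70 → bin 1  [load 230/270]
  50 → bin 2  [load 200/270]
  170 → bin 4 (new)  [load 170/270]
  140 → bin 5 (new)  [load 140/270]
  140 → bin 6 (new)  [load 140/270]
  30 → bin 1  [load 260/270]
  30 → bin 3  [load 260/270]
  30 → bin 2  [load 230/270]
6 bins opened.

6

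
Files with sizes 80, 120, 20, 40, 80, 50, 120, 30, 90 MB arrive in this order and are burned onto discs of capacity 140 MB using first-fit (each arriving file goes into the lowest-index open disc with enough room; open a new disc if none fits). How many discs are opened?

5

  80 → disc 1 (new)  [load 80/140]
  120 → disc 2 (new)  [load 120/140]
  20 → disc 1  [load 100/140]
  40 → disc 1  [load 140/140]
  80 → disc 3 (new)  [load 80/140]
  50 → disc 3  [load 130/140]
  120 → disc 4 (new)  [load 120/140]
  30 → disc 5 (new)  [load 30/140]
  90 → disc 5  [load 120/140]
5 discs opened.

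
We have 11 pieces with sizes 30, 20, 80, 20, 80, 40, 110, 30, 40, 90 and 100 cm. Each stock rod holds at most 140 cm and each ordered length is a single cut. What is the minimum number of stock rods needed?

5

Total = 110 + 100 + 90 + 80 + 80 + 40 + 40 + 30 + 30 + 20 + 20 = 640 cm.
Lower bound: ⌈640/140⌉ = 5 stock rods.
A packing using 5 stock rods:
  stock rod 1: 110 + 30 = 140
  stock rod 2: 100 + 40 = 140
  stock rod 3: 90 + 40 = 130
  stock rod 4: 80 + 30 + 20 = 130
  stock rod 5: 80 + 20 = 100
This matches the lower bound, so 5 is optimal.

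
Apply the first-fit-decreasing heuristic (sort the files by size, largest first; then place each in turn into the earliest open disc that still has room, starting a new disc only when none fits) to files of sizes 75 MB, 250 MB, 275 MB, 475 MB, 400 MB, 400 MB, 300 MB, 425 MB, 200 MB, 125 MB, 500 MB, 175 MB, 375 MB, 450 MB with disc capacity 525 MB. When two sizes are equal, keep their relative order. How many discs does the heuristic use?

10

Sorted descending: 500, 475, 450, 425, 400, 400, 375, 300, 275, 250, 200, 175, 125, 75.
  500 → disc 1 (new)  [load 500/525]
  475 → disc 2 (new)  [load 475/525]
  450 → disc 3 (new)  [load 450/525]
  425 → disc 4 (new)  [load 425/525]
  400 → disc 5 (new)  [load 400/525]
  400 → disc 6 (new)  [load 400/525]
  375 → disc 7 (new)  [load 375/525]
  300 → disc 8 (new)  [load 300/525]
  275 → disc 9 (new)  [load 275/525]
  250 → disc 9  [load 525/525]
  200 → disc 8  [load 500/525]
  175 → disc 10 (new)  [load 175/525]
  125 → disc 5  [load 525/525]
  75 → disc 3  [load 525/525]
10 discs opened.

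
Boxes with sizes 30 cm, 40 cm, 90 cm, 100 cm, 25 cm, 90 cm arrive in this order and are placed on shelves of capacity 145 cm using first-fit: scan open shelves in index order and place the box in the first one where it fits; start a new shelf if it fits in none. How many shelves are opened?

4

  30 → shelf 1 (new)  [load 30/145]
  40 → shelf 1  [load 70/145]
  90 → shelf 2 (new)  [load 90/145]
  100 → shelf 3 (new)  [load 100/145]
  25 → shelf 1  [load 95/145]
  90 → shelf 4 (new)  [load 90/145]
4 shelves opened.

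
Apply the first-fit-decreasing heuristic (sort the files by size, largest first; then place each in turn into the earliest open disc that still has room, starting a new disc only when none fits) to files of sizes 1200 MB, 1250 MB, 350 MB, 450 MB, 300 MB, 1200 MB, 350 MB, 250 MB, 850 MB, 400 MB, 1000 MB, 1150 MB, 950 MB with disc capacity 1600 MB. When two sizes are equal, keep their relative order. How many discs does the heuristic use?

7

Sorted descending: 1250, 1200, 1200, 1150, 1000, 950, 850, 450, 400, 350, 350, 300, 250.
  1250 → disc 1 (new)  [load 1250/1600]
  1200 → disc 2 (new)  [load 1200/1600]
  1200 → disc 3 (new)  [load 1200/1600]
  1150 → disc 4 (new)  [load 1150/1600]
  1000 → disc 5 (new)  [load 1000/1600]
  950 → disc 6 (new)  [load 950/1600]
  850 → disc 7 (new)  [load 850/1600]
  450 → disc 4  [load 1600/1600]
  400 → disc 2  [load 1600/1600]
  350 → disc 1  [load 1600/1600]
  350 → disc 3  [load 1550/1600]
  300 → disc 5  [load 1300/1600]
  250 → disc 5  [load 1550/1600]
7 discs opened.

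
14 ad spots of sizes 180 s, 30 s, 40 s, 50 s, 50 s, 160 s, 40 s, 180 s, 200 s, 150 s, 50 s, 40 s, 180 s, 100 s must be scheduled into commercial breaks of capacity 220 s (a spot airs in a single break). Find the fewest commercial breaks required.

7

Total = 200 + 180 + 180 + 180 + 160 + 150 + 100 + 50 + 50 + 50 + 40 + 40 + 40 + 30 = 1450 s.
Lower bound: ⌈1450/220⌉ = 7 commercial breaks.
A packing using 7 commercial breaks:
  break 1: 200 = 200
  break 2: 180 + 40 = 220
  break 3: 180 + 40 = 220
  break 4: 180 + 40 = 220
  break 5: 160 + 50 = 210
  break 6: 150 + 50 = 200
  break 7: 100 + 50 + 30 = 180
This matches the lower bound, so 7 is optimal.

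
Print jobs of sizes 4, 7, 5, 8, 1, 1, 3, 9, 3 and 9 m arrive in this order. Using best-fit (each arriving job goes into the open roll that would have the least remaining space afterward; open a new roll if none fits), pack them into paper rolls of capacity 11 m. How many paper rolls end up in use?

  4 → roll 1 (new)  [load 4/11]
  7 → roll 1  [load 11/11]
  5 → roll 2 (new)  [load 5/11]
  8 → roll 3 (new)  [load 8/11]
  1 → roll 3  [load 9/11]
  1 → roll 3  [load 10/11]
  3 → roll 2  [load 8/11]
  9 → roll 4 (new)  [load 9/11]
  3 → roll 2  [load 11/11]
  9 → roll 5 (new)  [load 9/11]
5 paper rolls opened.

5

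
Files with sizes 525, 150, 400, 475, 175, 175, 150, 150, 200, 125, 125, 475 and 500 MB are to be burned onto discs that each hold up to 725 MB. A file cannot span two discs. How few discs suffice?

6

Total = 525 + 500 + 475 + 475 + 400 + 200 + 175 + 175 + 150 + 150 + 150 + 125 + 125 = 3625 MB.
Lower bound: ⌈3625/725⌉ = 5 discs.
A packing using 6 discs:
  disc 1: 525 + 200 = 725
  disc 2: 500 + 175 = 675
  disc 3: 475 + 175 = 650
  disc 4: 475 + 150 = 625
  disc 5: 400 + 150 + 150 = 700
  disc 6: 125 + 125 = 250
No arrangement into 5 discs stays within capacity, so 6 is optimal.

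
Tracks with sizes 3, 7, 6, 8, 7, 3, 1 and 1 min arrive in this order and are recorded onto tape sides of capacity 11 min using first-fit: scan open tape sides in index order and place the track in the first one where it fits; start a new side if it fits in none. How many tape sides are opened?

  3 → side 1 (new)  [load 3/11]
  7 → side 1  [load 10/11]
  6 → side 2 (new)  [load 6/11]
  8 → side 3 (new)  [load 8/11]
  7 → side 4 (new)  [load 7/11]
  3 → side 2  [load 9/11]
  1 → side 1  [load 11/11]
  1 → side 2  [load 10/11]
4 tape sides opened.

4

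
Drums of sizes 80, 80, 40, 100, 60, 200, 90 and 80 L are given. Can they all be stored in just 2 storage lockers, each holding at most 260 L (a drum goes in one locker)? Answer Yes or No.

Total = 730 L; ⌈730/260⌉ = 3.
At least 3 storage lockers are required, but only 2 are allowed.

No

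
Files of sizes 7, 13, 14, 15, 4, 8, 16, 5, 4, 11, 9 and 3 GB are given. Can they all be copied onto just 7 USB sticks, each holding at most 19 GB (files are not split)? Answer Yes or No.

A valid assignment using 6 USB sticks:
  USB stick 1: 16 + 3 = 19
  USB stick 2: 15 + 4 = 19
  USB stick 3: 14 + 5 = 19
  USB stick 4: 13 + 4 = 17
  USB stick 5: 11 + 8 = 19
  USB stick 6: 9 + 7 = 16
That uses only 6 ≤ 7, so 7 USB sticks are enough.

Yes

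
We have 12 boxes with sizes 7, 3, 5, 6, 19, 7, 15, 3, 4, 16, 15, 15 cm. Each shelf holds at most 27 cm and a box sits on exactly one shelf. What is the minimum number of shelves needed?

5

Total = 19 + 16 + 15 + 15 + 15 + 7 + 7 + 6 + 5 + 4 + 3 + 3 = 115 cm.
Lower bound: ⌈115/27⌉ = 5 shelves.
A packing using 5 shelves:
  shelf 1: 19 + 7 = 26
  shelf 2: 16 + 7 + 4 = 27
  shelf 3: 15 + 6 + 5 = 26
  shelf 4: 15 + 3 + 3 = 21
  shelf 5: 15 = 15
This matches the lower bound, so 5 is optimal.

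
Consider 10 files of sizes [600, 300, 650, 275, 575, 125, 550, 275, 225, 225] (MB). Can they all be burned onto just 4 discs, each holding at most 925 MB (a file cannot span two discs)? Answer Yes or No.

Total = 3800 MB; ⌈3800/925⌉ = 5.
At least 5 discs are required, but only 4 are allowed.

No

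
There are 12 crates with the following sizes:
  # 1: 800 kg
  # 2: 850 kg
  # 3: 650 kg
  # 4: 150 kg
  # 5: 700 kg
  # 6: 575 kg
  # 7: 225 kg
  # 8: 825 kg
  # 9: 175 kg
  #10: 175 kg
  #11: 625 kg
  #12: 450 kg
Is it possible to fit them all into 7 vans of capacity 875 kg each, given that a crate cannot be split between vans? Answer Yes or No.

Total = 6200 kg; ⌈6200/875⌉ = 8.
At least 8 vans are required, but only 7 are allowed.

No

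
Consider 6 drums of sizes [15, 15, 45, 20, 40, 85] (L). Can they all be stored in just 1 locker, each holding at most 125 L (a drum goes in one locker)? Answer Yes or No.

No

Total = 220 L; ⌈220/125⌉ = 2.
At least 2 storage lockers are required, but only 1 is allowed.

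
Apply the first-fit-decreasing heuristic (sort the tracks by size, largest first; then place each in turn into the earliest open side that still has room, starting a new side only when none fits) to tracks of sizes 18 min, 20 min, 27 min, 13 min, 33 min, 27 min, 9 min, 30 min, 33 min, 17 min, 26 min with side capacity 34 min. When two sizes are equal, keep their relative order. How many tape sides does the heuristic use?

9

Sorted descending: 33, 33, 30, 27, 27, 26, 20, 18, 17, 13, 9.
  33 → side 1 (new)  [load 33/34]
  33 → side 2 (new)  [load 33/34]
  30 → side 3 (new)  [load 30/34]
  27 → side 4 (new)  [load 27/34]
  27 → side 5 (new)  [load 27/34]
  26 → side 6 (new)  [load 26/34]
  20 → side 7 (new)  [load 20/34]
  18 → side 8 (new)  [load 18/34]
  17 → side 9 (new)  [load 17/34]
  13 → side 7  [load 33/34]
  9 → side 8  [load 27/34]
9 tape sides opened.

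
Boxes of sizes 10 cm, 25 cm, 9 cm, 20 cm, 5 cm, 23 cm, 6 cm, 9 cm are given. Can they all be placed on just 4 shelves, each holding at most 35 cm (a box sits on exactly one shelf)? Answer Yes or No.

Yes

A valid assignment using 4 shelves:
  shelf 1: 25 + 10 = 35
  shelf 2: 23 + 9 = 32
  shelf 3: 20 + 9 + 6 = 35
  shelf 4: 5 = 5
Every load is within 35 cm, so 4 shelves suffice.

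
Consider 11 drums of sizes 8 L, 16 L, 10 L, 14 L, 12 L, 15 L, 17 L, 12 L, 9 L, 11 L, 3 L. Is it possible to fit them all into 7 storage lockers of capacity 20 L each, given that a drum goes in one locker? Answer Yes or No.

No

Total = 127 L; ⌈127/20⌉ = 7.
The bound of 7 does not rule out 7, but exhaustive search shows no assignment into 7 storage lockers of capacity 20 L exists — the minimum is 8.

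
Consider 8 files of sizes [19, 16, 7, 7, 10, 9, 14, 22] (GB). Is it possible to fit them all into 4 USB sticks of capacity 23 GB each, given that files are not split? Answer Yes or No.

Total = 104 GB; ⌈104/23⌉ = 5.
At least 5 USB sticks are required, but only 4 are allowed.

No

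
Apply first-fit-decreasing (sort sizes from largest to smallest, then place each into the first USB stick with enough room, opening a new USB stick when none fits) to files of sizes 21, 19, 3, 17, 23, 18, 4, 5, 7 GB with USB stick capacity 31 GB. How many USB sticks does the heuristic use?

Sorted descending: 23, 21, 19, 18, 17, 7, 5, 4, 3.
  23 → USB stick 1 (new)  [load 23/31]
  21 → USB stick 2 (new)  [load 21/31]
  19 → USB stick 3 (new)  [load 19/31]
  18 → USB stick 4 (new)  [load 18/31]
  17 → USB stick 5 (new)  [load 17/31]
  7 → USB stick 1  [load 30/31]
  5 → USB stick 2  [load 26/31]
  4 → USB stick 2  [load 30/31]
  3 → USB stick 3  [load 22/31]
5 USB sticks opened.

5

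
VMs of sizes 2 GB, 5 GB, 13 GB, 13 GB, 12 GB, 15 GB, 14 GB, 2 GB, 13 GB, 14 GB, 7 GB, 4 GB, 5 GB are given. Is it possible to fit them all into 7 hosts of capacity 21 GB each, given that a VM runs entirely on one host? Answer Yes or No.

A valid assignment using 7 hosts:
  host 1: 15 + 5 = 20
  host 2: 14 + 7 = 21
  host 3: 14 + 5 + 2 = 21
  host 4: 13 + 4 + 2 = 19
  host 5: 13 = 13
  host 6: 13 = 13
  host 7: 12 = 12
Every load is within 21 GB, so 7 hosts suffice.

Yes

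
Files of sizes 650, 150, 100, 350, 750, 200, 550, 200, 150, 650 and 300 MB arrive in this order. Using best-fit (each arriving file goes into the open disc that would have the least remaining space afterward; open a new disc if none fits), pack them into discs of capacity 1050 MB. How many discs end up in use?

5

  650 → disc 1 (new)  [load 650/1050]
  150 → disc 1  [load 800/1050]
  100 → disc 1  [load 900/1050]
  350 → disc 2 (new)  [load 350/1050]
  750 → disc 3 (new)  [load 750/1050]
  200 → disc 3  [load 950/1050]
  550 → disc 2  [load 900/1050]
  200 → disc 4 (new)  [load 200/1050]
  150 → disc 1  [load 1050/1050]
  650 → disc 4  [load 850/1050]
  300 → disc 5 (new)  [load 300/1050]
5 discs opened.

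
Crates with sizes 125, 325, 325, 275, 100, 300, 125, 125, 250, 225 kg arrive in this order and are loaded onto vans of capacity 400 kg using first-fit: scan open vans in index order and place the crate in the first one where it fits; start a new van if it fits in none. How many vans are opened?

  125 → van 1 (new)  [load 125/400]
  325 → van 2 (new)  [load 325/400]
  325 → van 3 (new)  [load 325/400]
  275 → van 1  [load 400/400]
  100 → van 4 (new)  [load 100/400]
  300 → van 4  [load 400/400]
  125 → van 5 (new)  [load 125/400]
  125 → van 5  [load 250/400]
  250 → van 6 (new)  [load 250/400]
  225 → van 7 (new)  [load 225/400]
7 vans opened.

7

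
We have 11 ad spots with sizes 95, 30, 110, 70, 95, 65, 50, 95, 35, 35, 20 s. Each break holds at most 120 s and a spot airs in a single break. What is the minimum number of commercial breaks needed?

7

Total = 110 + 95 + 95 + 95 + 70 + 65 + 50 + 35 + 35 + 30 + 20 = 700 s.
Lower bound: ⌈700/120⌉ = 6 commercial breaks.
A packing using 7 commercial breaks:
  break 1: 110 = 110
  break 2: 95 + 20 = 115
  break 3: 95 = 95
  break 4: 95 = 95
  break 5: 70 + 50 = 120
  break 6: 65 + 35 = 100
  break 7: 35 + 30 = 65
No arrangement into 6 commercial breaks stays within capacity, so 7 is optimal.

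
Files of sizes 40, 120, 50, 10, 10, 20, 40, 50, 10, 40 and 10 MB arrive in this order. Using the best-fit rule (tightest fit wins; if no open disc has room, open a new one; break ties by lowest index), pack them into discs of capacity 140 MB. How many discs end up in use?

  40 → disc 1 (new)  [load 40/140]
  120 → disc 2 (new)  [load 120/140]
  50 → disc 1  [load 90/140]
  10 → disc 2  [load 130/140]
  10 → disc 2  [load 140/140]
  20 → disc 1  [load 110/140]
  40 → disc 3 (new)  [load 40/140]
  50 → disc 3  [load 90/140]
  10 → disc 1  [load 120/140]
  40 → disc 3  [load 130/140]
  10 → disc 3  [load 140/140]
3 discs opened.

3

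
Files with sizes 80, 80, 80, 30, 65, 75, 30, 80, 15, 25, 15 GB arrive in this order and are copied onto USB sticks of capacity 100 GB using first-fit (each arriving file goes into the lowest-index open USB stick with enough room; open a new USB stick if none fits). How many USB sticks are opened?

7

  80 → USB stick 1 (new)  [load 80/100]
  80 → USB stick 2 (new)  [load 80/100]
  80 → USB stick 3 (new)  [load 80/100]
  30 → USB stick 4 (new)  [load 30/100]
  65 → USB stick 4  [load 95/100]
  75 → USB stick 5 (new)  [load 75/100]
  30 → USB stick 6 (new)  [load 30/100]
  80 → USB stick 7 (new)  [load 80/100]
  15 → USB stick 1  [load 95/100]
  25 → USB stick 5  [load 100/100]
  15 → USB stick 2  [load 95/100]
7 USB sticks opened.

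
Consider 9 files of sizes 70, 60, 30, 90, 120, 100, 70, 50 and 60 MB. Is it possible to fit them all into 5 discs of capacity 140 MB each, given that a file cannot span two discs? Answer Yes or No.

Yes

A valid assignment using 5 discs:
  disc 1: 120 = 120
  disc 2: 100 + 30 = 130
  disc 3: 90 + 50 = 140
  disc 4: 70 + 70 = 140
  disc 5: 60 + 60 = 120
Every load is within 140 MB, so 5 discs suffice.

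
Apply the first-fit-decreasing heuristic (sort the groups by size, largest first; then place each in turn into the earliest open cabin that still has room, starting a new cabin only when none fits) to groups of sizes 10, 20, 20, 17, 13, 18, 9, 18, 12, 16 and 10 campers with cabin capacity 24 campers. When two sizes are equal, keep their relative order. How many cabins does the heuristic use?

Sorted descending: 20, 20, 18, 18, 17, 16, 13, 12, 10, 10, 9.
  20 → cabin 1 (new)  [load 20/24]
  20 → cabin 2 (new)  [load 20/24]
  18 → cabin 3 (new)  [load 18/24]
  18 → cabin 4 (new)  [load 18/24]
  17 → cabin 5 (new)  [load 17/24]
  16 → cabin 6 (new)  [load 16/24]
  13 → cabin 7 (new)  [load 13/24]
  12 → cabin 8 (new)  [load 12/24]
  10 → cabin 7  [load 23/24]
  10 → cabin 8  [load 22/24]
  9 → cabin 9 (new)  [load 9/24]
9 cabins opened.

9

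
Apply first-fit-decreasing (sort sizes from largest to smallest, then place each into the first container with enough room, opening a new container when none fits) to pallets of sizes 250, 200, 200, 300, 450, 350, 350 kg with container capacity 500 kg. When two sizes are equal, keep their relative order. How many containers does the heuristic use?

Sorted descending: 450, 350, 350, 300, 250, 200, 200.
  450 → container 1 (new)  [load 450/500]
  350 → container 2 (new)  [load 350/500]
  350 → container 3 (new)  [load 350/500]
  300 → container 4 (new)  [load 300/500]
  250 → container 5 (new)  [load 250/500]
  200 → container 4  [load 500/500]
  200 → container 5  [load 450/500]
5 containers opened.

5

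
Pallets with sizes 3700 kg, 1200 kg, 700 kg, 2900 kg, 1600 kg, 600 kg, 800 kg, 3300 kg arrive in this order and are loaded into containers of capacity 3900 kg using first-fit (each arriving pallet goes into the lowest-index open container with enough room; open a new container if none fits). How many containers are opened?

5

  3700 → container 1 (new)  [load 3700/3900]
  1200 → container 2 (new)  [load 1200/3900]
  700 → container 2  [load 1900/3900]
  2900 → container 3 (new)  [load 2900/3900]
  1600 → container 2  [load 3500/3900]
  600 → container 3  [load 3500/3900]
  800 → container 4 (new)  [load 800/3900]
  3300 → container 5 (new)  [load 3300/3900]
5 containers opened.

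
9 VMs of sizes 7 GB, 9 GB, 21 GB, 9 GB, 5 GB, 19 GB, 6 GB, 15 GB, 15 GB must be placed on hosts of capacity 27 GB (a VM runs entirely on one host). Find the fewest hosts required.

Total = 21 + 19 + 15 + 15 + 9 + 9 + 7 + 6 + 5 = 106 GB.
Lower bound: ⌈106/27⌉ = 4 hosts.
A packing using 5 hosts:
  host 1: 21 + 6 = 27
  host 2: 19 + 7 = 26
  host 3: 15 + 9 = 24
  host 4: 15 + 9 = 24
  host 5: 5 = 5
No arrangement into 4 hosts stays within capacity, so 5 is optimal.

5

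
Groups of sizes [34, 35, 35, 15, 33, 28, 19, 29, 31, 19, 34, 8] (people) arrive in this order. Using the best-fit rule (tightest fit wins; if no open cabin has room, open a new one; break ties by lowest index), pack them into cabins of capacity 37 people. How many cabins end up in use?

  34 → cabin 1 (new)  [load 34/37]
  35 → cabin 2 (new)  [load 35/37]
  35 → cabin 3 (new)  [load 35/37]
  15 → cabin 4 (new)  [load 15/37]
  33 → cabin 5 (new)  [load 33/37]
  28 → cabin 6 (new)  [load 28/37]
  19 → cabin 4  [load 34/37]
  29 → cabin 7 (new)  [load 29/37]
  31 → cabin 8 (new)  [load 31/37]
  19 → cabin 9 (new)  [load 19/37]
  34 → cabin 10 (new)  [load 34/37]
  8 → cabin 7  [load 37/37]
10 cabins opened.

10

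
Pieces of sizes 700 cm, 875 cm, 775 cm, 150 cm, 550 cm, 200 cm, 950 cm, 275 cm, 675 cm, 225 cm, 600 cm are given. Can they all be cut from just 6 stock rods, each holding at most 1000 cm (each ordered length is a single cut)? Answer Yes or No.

Total = 5975 cm; ⌈5975/1000⌉ = 6.
7 pieces each exceed half the capacity and cannot share a stock rod, forcing at least 7 stock rods.
At least 7 stock rods are required, but only 6 are allowed.

No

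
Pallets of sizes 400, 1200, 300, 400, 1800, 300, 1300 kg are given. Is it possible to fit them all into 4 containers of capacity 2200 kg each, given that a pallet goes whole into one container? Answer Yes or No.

A valid assignment using 3 containers:
  container 1: 1800 + 400 = 2200
  container 2: 1300 + 400 + 300 = 2000
  container 3: 1200 + 300 = 1500
That uses only 3 ≤ 4, so 4 containers are enough.

Yes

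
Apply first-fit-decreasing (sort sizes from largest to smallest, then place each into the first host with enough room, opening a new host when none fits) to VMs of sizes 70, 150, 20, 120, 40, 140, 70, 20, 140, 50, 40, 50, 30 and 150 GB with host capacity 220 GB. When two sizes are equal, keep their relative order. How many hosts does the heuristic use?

5

Sorted descending: 150, 150, 140, 140, 120, 70, 70, 50, 50, 40, 40, 30, 20, 20.
  150 → host 1 (new)  [load 150/220]
  150 → host 2 (new)  [load 150/220]
  140 → host 3 (new)  [load 140/220]
  140 → host 4 (new)  [load 140/220]
  120 → host 5 (new)  [load 120/220]
  70 → host 1  [load 220/220]
  70 → host 2  [load 220/220]
  50 → host 3  [load 190/220]
  50 → host 4  [load 190/220]
  40 → host 5  [load 160/220]
  40 → host 5  [load 200/220]
  30 → host 3  [load 220/220]
  20 → host 4  [load 210/220]
  20 → host 5  [load 220/220]
5 hosts opened.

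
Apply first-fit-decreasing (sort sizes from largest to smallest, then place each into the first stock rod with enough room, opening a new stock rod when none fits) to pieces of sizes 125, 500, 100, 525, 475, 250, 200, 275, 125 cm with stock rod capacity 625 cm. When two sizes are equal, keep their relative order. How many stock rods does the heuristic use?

5

Sorted descending: 525, 500, 475, 275, 250, 200, 125, 125, 100.
  525 → stock rod 1 (new)  [load 525/625]
  500 → stock rod 2 (new)  [load 500/625]
  475 → stock rod 3 (new)  [load 475/625]
  275 → stock rod 4 (new)  [load 275/625]
  250 → stock rod 4  [load 525/625]
  200 → stock rod 5 (new)  [load 200/625]
  125 → stock rod 2  [load 625/625]
  125 → stock rod 3  [load 600/625]
  100 → stock rod 1  [load 625/625]
5 stock rods opened.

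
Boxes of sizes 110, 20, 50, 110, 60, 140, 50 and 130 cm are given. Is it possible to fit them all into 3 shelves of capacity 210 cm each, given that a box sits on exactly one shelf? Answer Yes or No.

Total = 670 cm; ⌈670/210⌉ = 4.
At least 4 shelves are required, but only 3 are allowed.

No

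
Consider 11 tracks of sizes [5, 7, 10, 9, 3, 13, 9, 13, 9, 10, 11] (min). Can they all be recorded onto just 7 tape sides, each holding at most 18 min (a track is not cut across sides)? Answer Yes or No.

Yes

A valid assignment using 7 tape sides:
  side 1: 13 + 5 = 18
  side 2: 13 + 3 = 16
  side 3: 11 + 7 = 18
  side 4: 10 = 10
  side 5: 10 = 10
  side 6: 9 + 9 = 18
  side 7: 9 = 9
Every load is within 18 min, so 7 tape sides suffice.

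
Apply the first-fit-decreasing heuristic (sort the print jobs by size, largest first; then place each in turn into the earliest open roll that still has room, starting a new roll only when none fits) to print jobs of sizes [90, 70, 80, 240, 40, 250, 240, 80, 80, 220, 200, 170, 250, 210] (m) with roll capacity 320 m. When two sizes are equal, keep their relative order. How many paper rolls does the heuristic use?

Sorted descending: 250, 250, 240, 240, 220, 210, 200, 170, 90, 80, 80, 80, 70, 40.
  250 → roll 1 (new)  [load 250/320]
  250 → roll 2 (new)  [load 250/320]
  240 → roll 3 (new)  [load 240/320]
  240 → roll 4 (new)  [load 240/320]
  220 → roll 5 (new)  [load 220/320]
  210 → roll 6 (new)  [load 210/320]
  200 → roll 7 (new)  [load 200/320]
  170 → roll 8 (new)  [load 170/320]
  90 → roll 5  [load 310/320]
  80 → roll 3  [load 320/320]
  80 → roll 4  [load 320/320]
  80 → roll 6  [load 290/320]
  70 → roll 1  [load 320/320]
  40 → roll 2  [load 290/320]
8 paper rolls opened.

8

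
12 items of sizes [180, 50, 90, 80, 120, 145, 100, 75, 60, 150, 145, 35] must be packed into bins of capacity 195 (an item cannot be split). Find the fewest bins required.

7

Total = 180 + 150 + 145 + 145 + 120 + 100 + 90 + 80 + 75 + 60 + 50 + 35 = 1230.
Lower bound: ⌈1230/195⌉ = 7 bins.
A packing using 7 bins:
  bin 1: 180 = 180
  bin 2: 150 + 35 = 185
  bin 3: 145 + 50 = 195
  bin 4: 145 = 145
  bin 5: 120 + 75 = 195
  bin 6: 100 + 90 = 190
  bin 7: 80 + 60 = 140
This matches the lower bound, so 7 is optimal.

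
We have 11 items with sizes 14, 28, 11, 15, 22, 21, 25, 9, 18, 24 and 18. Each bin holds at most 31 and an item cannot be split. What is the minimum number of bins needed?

Total = 28 + 25 + 24 + 22 + 21 + 18 + 18 + 15 + 14 + 11 + 9 = 205.
Lower bound: ⌈205/31⌉ = 7 bins.
A packing using 8 bins:
  bin 1: 28 = 28
  bin 2: 25 = 25
  bin 3: 24 = 24
  bin 4: 22 + 9 = 31
  bin 5: 21 = 21
  bin 6: 18 + 11 = 29
  bin 7: 18 = 18
  bin 8: 15 + 14 = 29
No arrangement into 7 bins stays within capacity, so 8 is optimal.

8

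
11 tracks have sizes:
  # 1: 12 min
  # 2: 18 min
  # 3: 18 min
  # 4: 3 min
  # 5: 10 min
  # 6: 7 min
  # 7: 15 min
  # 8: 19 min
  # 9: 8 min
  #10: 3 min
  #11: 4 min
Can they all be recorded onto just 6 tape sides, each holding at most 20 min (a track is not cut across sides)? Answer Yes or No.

Total = 117 min; ⌈117/20⌉ = 6.
The bound of 6 does not rule out 6, but exhaustive search shows no assignment into 6 tape sides of capacity 20 min exists — the minimum is 7.

No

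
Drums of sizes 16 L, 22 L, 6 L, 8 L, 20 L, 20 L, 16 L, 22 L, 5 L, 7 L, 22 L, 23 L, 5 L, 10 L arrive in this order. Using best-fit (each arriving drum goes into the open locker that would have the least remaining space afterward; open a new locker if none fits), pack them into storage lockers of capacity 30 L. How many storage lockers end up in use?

8

  16 → locker 1 (new)  [load 16/30]
  22 → locker 2 (new)  [load 22/30]
  6 → locker 2  [load 28/30]
  8 → locker 1  [load 24/30]
  20 → locker 3 (new)  [load 20/30]
  20 → locker 4 (new)  [load 20/30]
  16 → locker 5 (new)  [load 16/30]
  22 → locker 6 (new)  [load 22/30]
  5 → locker 1  [load 29/30]
  7 → locker 6  [load 29/30]
  22 → locker 7 (new)  [load 22/30]
  23 → locker 8 (new)  [load 23/30]
  5 → locker 8  [load 28/30]
  10 → locker 3  [load 30/30]
8 storage lockers opened.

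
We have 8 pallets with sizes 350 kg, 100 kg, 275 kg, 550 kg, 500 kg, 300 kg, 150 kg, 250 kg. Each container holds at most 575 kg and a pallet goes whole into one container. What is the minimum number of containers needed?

5

Total = 550 + 500 + 350 + 300 + 275 + 250 + 150 + 100 = 2475 kg.
Lower bound: ⌈2475/575⌉ = 5 containers.
A packing using 5 containers:
  container 1: 550 = 550
  container 2: 500 = 500
  container 3: 350 + 150 = 500
  container 4: 300 + 275 = 575
  container 5: 250 + 100 = 350
This matches the lower bound, so 5 is optimal.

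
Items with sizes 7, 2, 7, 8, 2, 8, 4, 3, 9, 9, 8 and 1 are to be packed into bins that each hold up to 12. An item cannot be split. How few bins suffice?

Total = 9 + 9 + 8 + 8 + 8 + 7 + 7 + 4 + 3 + 2 + 2 + 1 = 68.
Lower bound: ⌈68/12⌉ = 6 bins.
Also, 7 items each exceed 6, and no two of those can share a bin, so at least 7 bins are needed.
A packing using 7 bins:
  bin 1: 9 + 3 = 12
  bin 2: 9 + 2 + 1 = 12
  bin 3: 8 + 4 = 12
  bin 4: 8 + 2 = 10
  bin 5: 8 = 8
  bin 6: 7 = 7
  bin 7: 7 = 7
This matches the lower bound, so 7 is optimal.

7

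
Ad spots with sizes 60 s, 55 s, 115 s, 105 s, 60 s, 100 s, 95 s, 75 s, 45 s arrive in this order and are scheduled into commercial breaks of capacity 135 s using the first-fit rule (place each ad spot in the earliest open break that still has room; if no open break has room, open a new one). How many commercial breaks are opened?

7

  60 → break 1 (new)  [load 60/135]
  55 → break 1  [load 115/135]
  115 → break 2 (new)  [load 115/135]
  105 → break 3 (new)  [load 105/135]
  60 → break 4 (new)  [load 60/135]
  100 → break 5 (new)  [load 100/135]
  95 → break 6 (new)  [load 95/135]
  75 → break 4  [load 135/135]
  45 → break 7 (new)  [load 45/135]
7 commercial breaks opened.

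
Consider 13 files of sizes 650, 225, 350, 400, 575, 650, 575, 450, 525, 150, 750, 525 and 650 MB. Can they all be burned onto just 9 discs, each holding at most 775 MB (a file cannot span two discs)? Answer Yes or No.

No

Total = 6475 MB; ⌈6475/775⌉ = 9.
10 files each exceed half the capacity and cannot share a disc, forcing at least 10 discs.
At least 10 discs are required, but only 9 are allowed.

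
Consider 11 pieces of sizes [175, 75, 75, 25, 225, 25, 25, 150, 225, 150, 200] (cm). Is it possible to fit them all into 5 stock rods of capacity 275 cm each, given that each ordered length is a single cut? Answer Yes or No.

Total = 1350 cm; ⌈1350/275⌉ = 5.
6 pieces each exceed half the capacity and cannot share a stock rod, forcing at least 6 stock rods.
At least 6 stock rods are required, but only 5 are allowed.

No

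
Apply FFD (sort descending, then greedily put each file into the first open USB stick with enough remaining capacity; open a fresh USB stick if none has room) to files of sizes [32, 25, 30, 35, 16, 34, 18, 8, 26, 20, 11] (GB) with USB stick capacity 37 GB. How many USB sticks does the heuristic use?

8

Sorted descending: 35, 34, 32, 30, 26, 25, 20, 18, 16, 11, 8.
  35 → USB stick 1 (new)  [load 35/37]
  34 → USB stick 2 (new)  [load 34/37]
  32 → USB stick 3 (new)  [load 32/37]
  30 → USB stick 4 (new)  [load 30/37]
  26 → USB stick 5 (new)  [load 26/37]
  25 → USB stick 6 (new)  [load 25/37]
  20 → USB stick 7 (new)  [load 20/37]
  18 → USB stick 8 (new)  [load 18/37]
  16 → USB stick 7  [load 36/37]
  11 → USB stick 5  [load 37/37]
  8 → USB stick 6  [load 33/37]
8 USB sticks opened.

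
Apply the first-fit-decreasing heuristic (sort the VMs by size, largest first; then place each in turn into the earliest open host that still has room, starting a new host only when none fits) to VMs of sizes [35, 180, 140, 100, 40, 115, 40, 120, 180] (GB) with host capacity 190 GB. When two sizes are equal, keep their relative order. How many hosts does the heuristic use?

6

Sorted descending: 180, 180, 140, 120, 115, 100, 40, 40, 35.
  180 → host 1 (new)  [load 180/190]
  180 → host 2 (new)  [load 180/190]
  140 → host 3 (new)  [load 140/190]
  120 → host 4 (new)  [load 120/190]
  115 → host 5 (new)  [load 115/190]
  100 → host 6 (new)  [load 100/190]
  40 → host 3  [load 180/190]
  40 → host 4  [load 160/190]
  35 → host 5  [load 150/190]
6 hosts opened.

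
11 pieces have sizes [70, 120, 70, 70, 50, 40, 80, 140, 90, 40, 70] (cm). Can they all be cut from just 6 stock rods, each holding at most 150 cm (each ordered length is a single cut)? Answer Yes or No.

Yes

A valid assignment using 6 stock rods:
  stock rod 1: 140 = 140
  stock rod 2: 120 = 120
  stock rod 3: 90 + 50 = 140
  stock rod 4: 80 + 70 = 150
  stock rod 5: 70 + 70 = 140
  stock rod 6: 70 + 40 + 40 = 150
Every load is within 150 cm, so 6 stock rods suffice.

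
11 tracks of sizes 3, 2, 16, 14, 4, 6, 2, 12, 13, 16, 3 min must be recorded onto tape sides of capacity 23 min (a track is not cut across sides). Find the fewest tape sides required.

5

Total = 16 + 16 + 14 + 13 + 12 + 6 + 4 + 3 + 3 + 2 + 2 = 91 min.
Lower bound: ⌈91/23⌉ = 4 tape sides.
Also, 5 tracks each exceed 23/2 min, and no two of those can share a side, so at least 5 tape sides are needed.
A packing using 5 tape sides:
  side 1: 16 + 6 = 22
  side 2: 16 + 4 + 3 = 23
  side 3: 14 + 3 + 2 + 2 = 21
  side 4: 13 = 13
  side 5: 12 = 12
This matches the lower bound, so 5 is optimal.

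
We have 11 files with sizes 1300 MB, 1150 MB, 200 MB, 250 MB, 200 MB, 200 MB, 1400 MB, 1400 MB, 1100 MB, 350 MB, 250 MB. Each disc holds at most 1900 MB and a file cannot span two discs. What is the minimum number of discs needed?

Total = 1400 + 1400 + 1300 + 1150 + 1100 + 350 + 250 + 250 + 200 + 200 + 200 = 7800 MB.
Lower bound: ⌈7800/1900⌉ = 5 discs.
A packing using 5 discs:
  disc 1: 1400 + 350 = 1750
  disc 2: 1400 + 250 + 250 = 1900
  disc 3: 1300 + 200 + 200 + 200 = 1900
  disc 4: 1150 = 1150
  disc 5: 1100 = 1100
This matches the lower bound, so 5 is optimal.

5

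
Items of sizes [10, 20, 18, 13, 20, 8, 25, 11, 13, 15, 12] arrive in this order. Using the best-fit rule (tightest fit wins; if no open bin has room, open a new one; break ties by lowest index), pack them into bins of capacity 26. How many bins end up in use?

8

  10 → bin 1 (new)  [load 10/26]
  20 → bin 2 (new)  [load 20/26]
  18 → bin 3 (new)  [load 18/26]
  13 → bin 1  [load 23/26]
  20 → bin 4 (new)  [load 20/26]
  8 → bin 3  [load 26/26]
  25 → bin 5 (new)  [load 25/26]
  11 → bin 6 (new)  [load 11/26]
  13 → bin 6  [load 24/26]
  15 → bin 7 (new)  [load 15/26]
  12 → bin 8 (new)  [load 12/26]
8 bins opened.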